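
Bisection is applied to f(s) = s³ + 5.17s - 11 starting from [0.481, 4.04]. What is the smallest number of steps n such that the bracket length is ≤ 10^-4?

16

Initial width b − a = 4.04 − 0.481 = 3.559000.
After n steps the width is (b−a)/2^n; need (b−a)/2^n ≤ 10^-4.
So n ≥ log₂(3.559000/10^-4) = log₂(35590.0000) ≈ 15.1192.
Hence n = 16.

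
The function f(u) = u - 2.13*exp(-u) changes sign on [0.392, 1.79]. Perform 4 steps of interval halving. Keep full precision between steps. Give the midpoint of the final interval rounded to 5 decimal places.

f(0.392000) = -1.047250, f(1.790000) = 1.434375 (opposite signs)
step 1: m = 1.091000, f(m) = 0.375575 > 0 → root in [0.392000, 1.091000]
step 2: m = 0.741500, f(m) = -0.273229 < 0 → root in [0.741500, 1.091000]
step 3: m = 0.916250, f(m) = 0.064215 > 0 → root in [0.741500, 0.916250]
step 4: m = 0.828875, f(m) = -0.100955 < 0 → root in [0.828875, 0.916250]
Midpoint of [0.828875, 0.916250] = 0.872563

0.87256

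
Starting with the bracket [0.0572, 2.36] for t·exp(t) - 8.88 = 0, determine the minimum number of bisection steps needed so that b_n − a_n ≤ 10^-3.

12

Initial width b − a = 2.36 − 0.0572 = 2.302800.
After n steps the width is (b−a)/2^n; need (b−a)/2^n ≤ 10^-3.
So n ≥ log₂(2.302800/10^-3) = log₂(2302.8000) ≈ 11.1692.
Hence n = 12.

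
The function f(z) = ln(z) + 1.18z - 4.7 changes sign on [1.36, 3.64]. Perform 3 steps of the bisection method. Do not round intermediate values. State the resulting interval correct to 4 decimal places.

[2.7850, 3.0700]

f(1.360000) = -2.787715, f(3.640000) = 0.887184 (opposite signs)
step 1: m = 2.500000, f(m) = -0.833709 < 0 → root in [2.500000, 3.640000]
step 2: m = 3.070000, f(m) = 0.044278 > 0 → root in [2.500000, 3.070000]
step 3: m = 2.785000, f(m) = -0.389452 < 0 → root in [2.785000, 3.070000]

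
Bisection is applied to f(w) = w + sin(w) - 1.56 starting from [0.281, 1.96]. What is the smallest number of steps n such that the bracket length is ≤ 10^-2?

Initial width b − a = 1.96 − 0.281 = 1.679000.
After n steps the width is (b−a)/2^n; need (b−a)/2^n ≤ 10^-2.
So n ≥ log₂(1.679000/10^-2) = log₂(167.9000) ≈ 7.3915.
Hence n = 8.

8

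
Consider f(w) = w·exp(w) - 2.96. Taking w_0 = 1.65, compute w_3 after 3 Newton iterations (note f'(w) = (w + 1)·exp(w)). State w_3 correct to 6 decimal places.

w_0 = 1.650000: f = 5.631517, f' = 13.798497 → w_1 = 1.650000 - (5.631517)/(13.798497) = 1.241875
w_1 = 1.241875: f = 1.339491, f' = 7.761588 → w_2 = 1.241875 - (1.339491)/(7.761588) = 1.069295
w_2 = 1.069295: f = 0.155204, f' = 6.028530 → w_3 = 1.069295 - (0.155204)/(6.028530) = 1.043550

1.043550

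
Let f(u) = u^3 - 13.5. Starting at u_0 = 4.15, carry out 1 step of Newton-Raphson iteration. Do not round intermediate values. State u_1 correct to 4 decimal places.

3.0280

f'(u) = 3u^2
u_0 = 4.150000: f = 57.973375, f' = 51.667500 → u_1 = 4.150000 - (57.973375)/(51.667500) = 3.027953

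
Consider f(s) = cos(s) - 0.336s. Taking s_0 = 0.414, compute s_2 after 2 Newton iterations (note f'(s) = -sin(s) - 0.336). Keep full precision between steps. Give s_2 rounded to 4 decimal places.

s_0 = 0.414000: f = 0.776415, f' = -0.738275 → s_1 = 0.414000 - (0.776415)/(-0.738275) = 1.465662
s_1 = 1.465662: f = -0.387521, f' = -1.330478 → s_2 = 1.465662 - (-0.387521)/(-1.330478) = 1.174397

1.1744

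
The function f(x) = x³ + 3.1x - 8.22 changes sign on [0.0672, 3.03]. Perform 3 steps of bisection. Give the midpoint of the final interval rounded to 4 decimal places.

f(0.067200) = -8.011377, f(3.030000) = 28.991127 (opposite signs)
step 1: m = 1.548600, f(m) = 0.294454 > 0 → root in [0.067200, 1.548600]
step 2: m = 0.807900, f(m) = -5.188192 < 0 → root in [0.807900, 1.548600]
step 3: m = 1.178250, f(m) = -2.931692 < 0 → root in [1.178250, 1.548600]
Midpoint of [1.178250, 1.548600] = 1.363425

1.3634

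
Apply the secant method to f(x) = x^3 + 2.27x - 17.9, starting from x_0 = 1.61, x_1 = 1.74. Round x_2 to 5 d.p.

2.55209

f(x_0) = -10.072019, f(x_1) = -8.682176
x_2 = 1.740000 - (-8.682176)·(1.740000 - 1.610000)/(-8.682176 - (-10.072019)) = 2.552094; f(x_2) = 4.515506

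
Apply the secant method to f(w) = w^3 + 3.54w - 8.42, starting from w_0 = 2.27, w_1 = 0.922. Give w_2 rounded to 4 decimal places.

1.2978

f(w_0) = 11.312883, f(w_1) = -4.372343
w_2 = 0.922000 - (-4.372343)·(0.922000 - 2.270000)/(-4.372343 - (11.312883)) = 1.297762; f(w_2) = -1.640246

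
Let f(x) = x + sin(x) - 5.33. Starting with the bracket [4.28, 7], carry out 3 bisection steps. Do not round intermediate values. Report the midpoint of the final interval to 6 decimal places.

5.810000

f(4.280000) = -1.957967, f(7.000000) = 2.326987 (opposite signs)
step 1: m = 5.640000, f(m) = -0.289747 < 0 → root in [5.640000, 7.000000]
step 2: m = 6.320000, f(m) = 1.026806 > 0 → root in [5.640000, 6.320000]
step 3: m = 5.980000, f(m) = 0.351438 > 0 → root in [5.640000, 5.980000]
Midpoint of [5.640000, 5.980000] = 5.810000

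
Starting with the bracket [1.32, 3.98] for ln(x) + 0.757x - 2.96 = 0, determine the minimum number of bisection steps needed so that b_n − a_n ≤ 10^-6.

22

Initial width b − a = 3.98 − 1.32 = 2.660000.
After n steps the width is (b−a)/2^n; need (b−a)/2^n ≤ 10^-6.
So n ≥ log₂(2.660000/10^-6) = log₂(2660000.0000) ≈ 21.3430.
Hence n = 22.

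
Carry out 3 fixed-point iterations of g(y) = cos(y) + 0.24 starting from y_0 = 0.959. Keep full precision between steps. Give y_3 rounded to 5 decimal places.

y_1 = g(0.959000) = 0.814339
y_2 = g(0.814339) = 0.926349
y_3 = g(0.926349) = 0.840756

0.84076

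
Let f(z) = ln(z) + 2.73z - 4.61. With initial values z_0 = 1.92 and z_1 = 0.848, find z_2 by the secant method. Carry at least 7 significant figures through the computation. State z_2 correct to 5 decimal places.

f(z_0) = 1.283925, f(z_1) = -2.459835
z_2 = 0.848000 - (-2.459835)·(0.848000 - 1.920000)/(-2.459835 - (1.283925)) = 1.552357; f(z_2) = 0.067708

1.55236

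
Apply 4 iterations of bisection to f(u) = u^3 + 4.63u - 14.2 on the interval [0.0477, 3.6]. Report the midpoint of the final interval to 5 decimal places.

1.71284

f(0.047700) = -13.979040, f(3.600000) = 49.124000 (opposite signs)
step 1: m = 1.823850, f(m) = 0.311333 > 0 → root in [0.047700, 1.823850]
step 2: m = 0.935775, f(m) = -9.047927 < 0 → root in [0.935775, 1.823850]
step 3: m = 1.379812, f(m) = -5.184467 < 0 → root in [1.379812, 1.823850]
step 4: m = 1.601831, f(m) = -2.673441 < 0 → root in [1.601831, 1.823850]
Midpoint of [1.601831, 1.823850] = 1.712841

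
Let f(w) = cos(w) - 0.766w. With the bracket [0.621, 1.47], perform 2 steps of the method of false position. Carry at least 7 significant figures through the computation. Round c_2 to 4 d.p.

f(0.621000) = 0.337611, f(1.470000) = -1.025394
step 1: c = 0.831294, f(c) = 0.037149 > 0 → new bracket [0.831294, 1.470000]
step 2: c = 0.853625, f(c) = 0.003379 > 0 → new bracket [0.853625, 1.470000]

0.8536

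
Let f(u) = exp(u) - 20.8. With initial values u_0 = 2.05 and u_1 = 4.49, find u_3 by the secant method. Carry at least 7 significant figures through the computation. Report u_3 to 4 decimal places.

Secant update: u_(k+1) = u_k − f(u_k)·(u_k − u_(k-1))/(f(u_k) − f(u_(k-1))).
f(u_0) = -13.032099, f(u_1) = 68.321446
u_2 = 4.490000 - (68.321446)·(4.490000 - 2.050000)/(68.321446 - (-13.032099)) = 2.440866; f(u_2) = -9.317021
u_3 = 2.440866 - (-9.317021)·(2.440866 - 4.490000)/(-9.317021 - (68.321446)) = 2.686773; f(u_3) = -6.115792

2.6868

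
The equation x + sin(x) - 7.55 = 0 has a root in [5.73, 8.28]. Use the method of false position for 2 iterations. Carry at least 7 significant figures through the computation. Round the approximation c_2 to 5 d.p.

f(5.730000) = -2.345400, f(8.280000) = 1.640618
step 1: c = 7.230437, f(c) = 0.492251 > 0 → new bracket [5.730000, 7.230437]
step 2: c = 6.970154, f(c) = 0.054351 > 0 → new bracket [5.730000, 6.970154]

6.97015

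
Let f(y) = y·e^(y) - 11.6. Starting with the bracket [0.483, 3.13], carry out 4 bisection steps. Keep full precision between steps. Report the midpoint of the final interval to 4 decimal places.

1.8892

f(0.483000) = -10.817091, f(3.130000) = 59.995556 (opposite signs)
step 1: m = 1.806500, f(m) = -0.600044 < 0 → root in [1.806500, 3.130000]
step 2: m = 2.468250, f(m) = 17.529733 > 0 → root in [1.806500, 2.468250]
step 3: m = 2.137375, f(m) = 6.518861 > 0 → root in [1.806500, 2.137375]
step 4: m = 1.971938, f(m) = 2.567549 > 0 → root in [1.806500, 1.971938]
Midpoint of [1.806500, 1.971938] = 1.889219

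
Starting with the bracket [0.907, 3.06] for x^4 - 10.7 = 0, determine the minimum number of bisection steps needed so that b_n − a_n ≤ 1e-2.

8

Initial width b − a = 3.06 − 0.907 = 2.153000.
After n steps the width is (b−a)/2^n; need (b−a)/2^n ≤ 1e-2.
So n ≥ log₂(2.153000/1e-2) = log₂(215.3000) ≈ 7.7502.
Hence n = 8.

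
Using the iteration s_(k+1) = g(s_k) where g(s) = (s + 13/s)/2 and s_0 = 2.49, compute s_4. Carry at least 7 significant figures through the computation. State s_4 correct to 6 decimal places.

s_1 = g(2.490000) = 3.855442
s_2 = g(3.855442) = 3.613650
s_3 = g(3.613650) = 3.605560
s_4 = g(3.605560) = 3.605551

3.605551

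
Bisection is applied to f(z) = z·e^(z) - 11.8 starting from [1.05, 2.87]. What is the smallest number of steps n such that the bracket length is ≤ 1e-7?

Initial width b − a = 2.87 − 1.05 = 1.820000.
After n steps the width is (b−a)/2^n; need (b−a)/2^n ≤ 1e-7.
So n ≥ log₂(1.820000/1e-7) = log₂(18200000.0000) ≈ 24.1174.
Hence n = 25.

25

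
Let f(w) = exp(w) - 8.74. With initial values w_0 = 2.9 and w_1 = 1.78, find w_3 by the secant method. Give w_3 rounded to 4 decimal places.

f(w_0) = 9.434145, f(w_1) = -2.810144
w_2 = 1.780000 - (-2.810144)·(1.780000 - 2.900000)/(-2.810144 - (9.434145)) = 2.037047; f(w_2) = -1.072066
w_3 = 2.037047 - (-1.072066)·(2.037047 - 1.780000)/(-1.072066 - (-2.810144)) = 2.195597; f(w_3) = 0.245362

2.1956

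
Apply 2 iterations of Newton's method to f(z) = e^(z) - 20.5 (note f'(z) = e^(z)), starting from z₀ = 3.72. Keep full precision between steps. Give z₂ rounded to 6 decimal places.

z_0 = 3.720000: f = 20.764394, f' = 41.264394 → z_1 = 3.720000 - (20.764394)/(41.264394) = 3.216796
z_1 = 3.216796: f = 4.448067, f' = 24.948067 → z_2 = 3.216796 - (4.448067)/(24.948067) = 3.038503

3.038503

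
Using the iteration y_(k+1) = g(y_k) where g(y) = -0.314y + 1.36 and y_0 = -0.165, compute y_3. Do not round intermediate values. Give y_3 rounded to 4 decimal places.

y_1 = g(-0.165000) = 1.411810
y_2 = g(1.411810) = 0.916692
y_3 = g(0.916692) = 1.072159

1.0722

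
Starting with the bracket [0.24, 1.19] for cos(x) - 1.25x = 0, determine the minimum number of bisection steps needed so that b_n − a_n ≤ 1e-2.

Initial width b − a = 1.19 − 0.24 = 0.950000.
After n steps the width is (b−a)/2^n; need (b−a)/2^n ≤ 1e-2.
So n ≥ log₂(0.950000/1e-2) = log₂(95.0000) ≈ 6.5699.
Hence n = 7.

7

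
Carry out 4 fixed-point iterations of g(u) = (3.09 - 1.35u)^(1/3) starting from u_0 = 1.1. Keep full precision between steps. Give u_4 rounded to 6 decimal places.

1.152431

u_1 = g(1.100000) = 1.170824
u_2 = g(1.170824) = 1.147097
u_3 = g(1.147097) = 1.155155
u_4 = g(1.155155) = 1.152431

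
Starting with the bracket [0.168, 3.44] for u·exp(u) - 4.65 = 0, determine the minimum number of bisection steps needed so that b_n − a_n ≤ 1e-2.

9

Initial width b − a = 3.44 − 0.168 = 3.272000.
After n steps the width is (b−a)/2^n; need (b−a)/2^n ≤ 1e-2.
So n ≥ log₂(3.272000/1e-2) = log₂(327.2000) ≈ 8.3540.
Hence n = 9.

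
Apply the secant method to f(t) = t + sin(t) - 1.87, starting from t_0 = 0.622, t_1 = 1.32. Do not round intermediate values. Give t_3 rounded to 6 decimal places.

1.015474

Secant update: t_(k+1) = t_k − f(t_k)·(t_k − t_(k-1))/(f(t_k) − f(t_(k-1))).
f(t_0) = -0.665338, f(t_1) = 0.418715
t_2 = 1.320000 - (0.418715)·(1.320000 - 0.622000)/(0.418715 - (-0.665338)) = 1.050398; f(t_2) = 0.048019
t_3 = 1.050398 - (0.048019)·(1.050398 - 1.320000)/(0.048019 - (0.418715)) = 1.015474; f(t_3) = -0.004795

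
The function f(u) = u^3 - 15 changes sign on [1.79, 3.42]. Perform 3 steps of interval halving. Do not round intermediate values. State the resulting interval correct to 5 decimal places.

f(1.790000) = -9.264661, f(3.420000) = 25.001688 (opposite signs)
step 1: m = 2.605000, f(m) = 2.677595 > 0 → root in [1.790000, 2.605000]
step 2: m = 2.197500, f(m) = -4.388259 < 0 → root in [2.197500, 2.605000]
step 3: m = 2.401250, f(m) = -1.154389 < 0 → root in [2.401250, 2.605000]

[2.40125, 2.60500]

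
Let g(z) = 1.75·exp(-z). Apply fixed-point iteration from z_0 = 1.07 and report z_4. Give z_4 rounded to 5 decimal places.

z_1 = g(1.070000) = 0.600265
z_2 = g(0.600265) = 0.960166
z_3 = g(0.960166) = 0.669951
z_4 = g(0.669951) = 0.895534

0.89553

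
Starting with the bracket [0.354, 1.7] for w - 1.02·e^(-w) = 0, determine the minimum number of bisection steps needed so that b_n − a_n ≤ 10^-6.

Initial width b − a = 1.7 − 0.354 = 1.346000.
After n steps the width is (b−a)/2^n; need (b−a)/2^n ≤ 10^-6.
So n ≥ log₂(1.346000/10^-6) = log₂(1346000.0000) ≈ 20.3602.
Hence n = 21.

21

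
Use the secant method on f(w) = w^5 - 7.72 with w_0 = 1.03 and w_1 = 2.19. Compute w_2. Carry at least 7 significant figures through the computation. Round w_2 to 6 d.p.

1.184632

f(w_0) = -6.560726, f(w_1) = 42.655640
w_2 = 2.190000 - (42.655640)·(2.190000 - 1.030000)/(42.655640 - (-6.560726)) = 1.184632; f(w_2) = -5.386983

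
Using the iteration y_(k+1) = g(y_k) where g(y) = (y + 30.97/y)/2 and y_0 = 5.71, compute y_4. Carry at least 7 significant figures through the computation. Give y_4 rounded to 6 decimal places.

5.565070

y_1 = g(5.710000) = 5.566909
y_2 = g(5.566909) = 5.565070
y_3 = g(5.565070) = 5.565070
y_4 = g(5.565070) = 5.565070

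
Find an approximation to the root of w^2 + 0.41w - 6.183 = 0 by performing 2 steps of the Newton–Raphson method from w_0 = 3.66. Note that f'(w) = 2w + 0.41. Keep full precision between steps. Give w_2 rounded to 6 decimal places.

Newton update: w ← w − f(w)/f'(w).
w_0 = 3.660000: f = 8.713200, f' = 7.730000 → w_1 = 3.660000 - (8.713200)/(7.730000) = 2.532807
w_1 = 2.532807: f = 1.270564, f' = 5.475614 → w_2 = 2.532807 - (1.270564)/(5.475614) = 2.300767

2.300767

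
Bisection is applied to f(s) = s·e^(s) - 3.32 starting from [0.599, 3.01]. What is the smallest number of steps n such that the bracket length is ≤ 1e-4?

15

Initial width b − a = 3.01 − 0.599 = 2.411000.
After n steps the width is (b−a)/2^n; need (b−a)/2^n ≤ 1e-4.
So n ≥ log₂(2.411000/1e-4) = log₂(24110.0000) ≈ 14.5573.
Hence n = 15.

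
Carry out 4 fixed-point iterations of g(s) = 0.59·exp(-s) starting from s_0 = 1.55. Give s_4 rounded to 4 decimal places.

s_1 = g(1.550000) = 0.125226
s_2 = g(0.125226) = 0.520555
s_3 = g(0.520555) = 0.350572
s_4 = g(0.350572) = 0.415528

0.4155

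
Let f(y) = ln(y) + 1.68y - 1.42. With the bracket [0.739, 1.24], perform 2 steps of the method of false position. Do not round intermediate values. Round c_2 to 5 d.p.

0.90525

f(0.739000) = -0.480937, f(1.240000) = 0.878311
step 1: c = 0.916267, f(c) = 0.031880 > 0 → new bracket [0.739000, 0.916267]
step 2: c = 0.905247, f(c) = 0.001266 > 0 → new bracket [0.739000, 0.905247]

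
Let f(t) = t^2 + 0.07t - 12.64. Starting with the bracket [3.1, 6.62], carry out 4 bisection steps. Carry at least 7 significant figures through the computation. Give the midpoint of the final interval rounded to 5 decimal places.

3.43000

f(3.100000) = -2.813000, f(6.620000) = 31.647800 (opposite signs)
step 1: m = 4.860000, f(m) = 11.319800 > 0 → root in [3.100000, 4.860000]
step 2: m = 3.980000, f(m) = 3.479000 > 0 → root in [3.100000, 3.980000]
step 3: m = 3.540000, f(m) = 0.139400 > 0 → root in [3.100000, 3.540000]
step 4: m = 3.320000, f(m) = -1.385200 < 0 → root in [3.320000, 3.540000]
Midpoint of [3.320000, 3.540000] = 3.430000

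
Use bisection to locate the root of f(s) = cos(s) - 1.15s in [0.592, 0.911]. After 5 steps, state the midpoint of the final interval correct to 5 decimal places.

f(0.592000) = 0.149026, f(0.911000) = -0.434694 (opposite signs)
step 1: m = 0.751500, f(m) = -0.133559 < 0 → root in [0.592000, 0.751500]
step 2: m = 0.671750, f(m) = 0.010221 > 0 → root in [0.671750, 0.751500]
step 3: m = 0.711625, f(m) = -0.061067 < 0 → root in [0.671750, 0.711625]
step 4: m = 0.691688, f(m) = -0.025270 < 0 → root in [0.671750, 0.691688]
step 5: m = 0.681719, f(m) = -0.007486 < 0 → root in [0.671750, 0.681719]
Midpoint of [0.671750, 0.681719] = 0.676734

0.67673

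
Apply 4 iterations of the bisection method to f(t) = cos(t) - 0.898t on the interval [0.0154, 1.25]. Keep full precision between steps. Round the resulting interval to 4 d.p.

f(0.015400) = 0.986052, f(1.250000) = -0.807178 (opposite signs)
step 1: m = 0.632700, f(m) = 0.238269 > 0 → root in [0.632700, 1.250000]
step 2: m = 0.941350, f(m) = -0.256635 < 0 → root in [0.632700, 0.941350]
step 3: m = 0.787025, f(m) = -0.000793 < 0 → root in [0.632700, 0.787025]
step 4: m = 0.709863, f(m) = 0.120995 > 0 → root in [0.709863, 0.787025]

[0.7099, 0.7870]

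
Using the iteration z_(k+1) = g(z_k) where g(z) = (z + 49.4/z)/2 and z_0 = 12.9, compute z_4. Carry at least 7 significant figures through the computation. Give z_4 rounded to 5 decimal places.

7.02851

z_1 = g(12.900000) = 8.364729
z_2 = g(8.364729) = 7.135240
z_3 = g(7.135240) = 7.029312
z_4 = g(7.029312) = 7.028513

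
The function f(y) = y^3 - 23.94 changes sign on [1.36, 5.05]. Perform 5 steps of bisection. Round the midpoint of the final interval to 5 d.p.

2.91672

f(1.360000) = -21.424544, f(5.050000) = 104.847625 (opposite signs)
step 1: m = 3.205000, f(m) = 8.981840 > 0 → root in [1.360000, 3.205000]
step 2: m = 2.282500, f(m) = -12.048617 < 0 → root in [2.282500, 3.205000]
step 3: m = 2.743750, f(m) = -3.284600 < 0 → root in [2.743750, 3.205000]
step 4: m = 2.974375, f(m) = 2.374018 > 0 → root in [2.743750, 2.974375]
step 5: m = 2.859063, f(m) = -0.569342 < 0 → root in [2.859063, 2.974375]
Midpoint of [2.859063, 2.974375] = 2.916719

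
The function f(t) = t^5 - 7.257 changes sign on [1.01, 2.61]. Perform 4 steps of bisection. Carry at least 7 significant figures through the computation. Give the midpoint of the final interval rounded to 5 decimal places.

1.46000

f(1.010000) = -6.205990, f(2.610000) = 113.859284 (opposite signs)
step 1: m = 1.810000, f(m) = 12.169424 > 0 → root in [1.010000, 1.810000]
step 2: m = 1.410000, f(m) = -1.683916 < 0 → root in [1.410000, 1.810000]
step 3: m = 1.610000, f(m) = 3.560562 > 0 → root in [1.410000, 1.610000]
step 4: m = 1.510000, f(m) = 0.593273 > 0 → root in [1.410000, 1.510000]
Midpoint of [1.410000, 1.510000] = 1.460000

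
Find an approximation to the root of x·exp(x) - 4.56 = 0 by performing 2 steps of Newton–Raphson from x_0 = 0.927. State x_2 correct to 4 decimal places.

f'(x) = (x + 1)·exp(x)
x_0 = 0.927000: f = -2.217548, f' = 4.869369 → x_1 = 0.927000 - (-2.217548)/(4.869369) = 1.382408
x_1 = 1.382408: f = 0.948180, f' = 9.492663 → x_2 = 1.382408 - (0.948180)/(9.492663) = 1.282522

1.2825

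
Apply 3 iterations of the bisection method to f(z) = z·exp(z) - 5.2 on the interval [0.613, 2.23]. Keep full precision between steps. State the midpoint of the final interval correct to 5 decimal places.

1.32044

f(0.613000) = -4.068426, f(2.230000) = 15.538701 (opposite signs)
step 1: m = 1.421500, f(m) = 0.689745 > 0 → root in [0.613000, 1.421500]
step 2: m = 1.017250, f(m) = -2.386715 < 0 → root in [1.017250, 1.421500]
step 3: m = 1.219375, f(m) = -1.072329 < 0 → root in [1.219375, 1.421500]
Midpoint of [1.219375, 1.421500] = 1.320437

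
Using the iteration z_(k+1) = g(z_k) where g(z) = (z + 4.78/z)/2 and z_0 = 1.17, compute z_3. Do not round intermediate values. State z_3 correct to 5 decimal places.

2.18663

z_1 = g(1.170000) = 2.627735
z_2 = g(2.627735) = 2.223396
z_3 = g(2.223396) = 2.186630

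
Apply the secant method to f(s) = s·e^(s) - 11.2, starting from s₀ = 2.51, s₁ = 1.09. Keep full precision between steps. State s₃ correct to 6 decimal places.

Secant update: s_(k+1) = s_k − f(s_k)·(s_k − s_(k-1))/(f(s_k) − f(s_(k-1))).
f(s_0) = 19.685374, f(s_1) = -7.958041
s_2 = 1.090000 - (-7.958041)·(1.090000 - 2.510000)/(-7.958041 - (19.685374)) = 1.498792; f(s_2) = -4.490985
s_3 = 1.498792 - (-4.490985)·(1.498792 - 1.090000)/(-4.490985 - (-7.958041)) = 2.028314; f(s_3) = 4.217738

2.028314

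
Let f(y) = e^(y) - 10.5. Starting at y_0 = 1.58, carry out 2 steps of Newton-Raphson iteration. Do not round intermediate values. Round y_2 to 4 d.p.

f'(y) = e^(y)
y_0 = 1.580000: f = -5.645044, f' = 4.854956 → y_1 = 1.580000 - (-5.645044)/(4.854956) = 2.742739
y_1 = 2.742739: f = 5.029455, f' = 15.529455 → y_2 = 2.742739 - (5.029455)/(15.529455) = 2.418873

2.4189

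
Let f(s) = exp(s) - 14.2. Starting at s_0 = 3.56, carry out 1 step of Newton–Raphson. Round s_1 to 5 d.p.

2.96383

f'(s) = exp(s)
s_0 = 3.560000: f = 20.963197, f' = 35.163197 → s_1 = 3.560000 - (20.963197)/(35.163197) = 2.963831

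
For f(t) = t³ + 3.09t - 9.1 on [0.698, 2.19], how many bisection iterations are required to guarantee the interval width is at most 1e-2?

Initial width b − a = 2.19 − 0.698 = 1.492000.
After n steps the width is (b−a)/2^n; need (b−a)/2^n ≤ 1e-2.
So n ≥ log₂(1.492000/1e-2) = log₂(149.2000) ≈ 7.2211.
Hence n = 8.

8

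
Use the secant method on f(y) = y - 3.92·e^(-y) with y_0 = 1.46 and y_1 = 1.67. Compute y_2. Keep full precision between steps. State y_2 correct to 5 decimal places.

1.15819

f(y_0) = 0.549634, f(y_1) = 0.932072
y_2 = 1.670000 - (0.932072)·(1.670000 - 1.460000)/(0.932072 - (0.549634)) = 1.158191; f(y_2) = -0.072900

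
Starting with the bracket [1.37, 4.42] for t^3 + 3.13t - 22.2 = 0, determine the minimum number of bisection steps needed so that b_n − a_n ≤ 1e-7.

25

Initial width b − a = 4.42 − 1.37 = 3.050000.
After n steps the width is (b−a)/2^n; need (b−a)/2^n ≤ 1e-7.
So n ≥ log₂(3.050000/1e-7) = log₂(30500000.0000) ≈ 24.8623.
Hence n = 25.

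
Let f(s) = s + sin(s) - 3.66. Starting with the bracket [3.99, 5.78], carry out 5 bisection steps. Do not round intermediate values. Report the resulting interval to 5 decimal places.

f(3.990000) = -0.420228, f(5.780000) = 1.637782 (opposite signs)
step 1: m = 4.885000, f(m) = 0.239860 > 0 → root in [3.990000, 4.885000]
step 2: m = 4.437500, f(m) = -0.184955 < 0 → root in [4.437500, 4.885000]
step 3: m = 4.661250, f(m) = 0.002557 > 0 → root in [4.437500, 4.661250]
step 4: m = 4.549375, f(m) = -0.097368 < 0 → root in [4.549375, 4.661250]
step 5: m = 4.605313, f(m) = -0.048960 < 0 → root in [4.605313, 4.661250]

[4.60531, 4.66125]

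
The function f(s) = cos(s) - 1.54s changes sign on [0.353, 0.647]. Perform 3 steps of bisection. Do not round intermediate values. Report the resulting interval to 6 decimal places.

[0.536750, 0.573500]

f(0.353000) = 0.394720, f(0.647000) = -0.198484 (opposite signs)
step 1: m = 0.500000, f(m) = 0.107583 > 0 → root in [0.500000, 0.647000]
step 2: m = 0.573500, f(m) = -0.043183 < 0 → root in [0.500000, 0.573500]
step 3: m = 0.536750, f(m) = 0.032780 > 0 → root in [0.536750, 0.573500]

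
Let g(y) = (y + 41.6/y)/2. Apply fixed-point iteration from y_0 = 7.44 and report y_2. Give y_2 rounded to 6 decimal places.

6.450139

y_1 = g(7.440000) = 6.515699
y_2 = g(6.515699) = 6.450139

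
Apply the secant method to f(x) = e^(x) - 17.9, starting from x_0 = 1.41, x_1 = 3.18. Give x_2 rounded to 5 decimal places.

2.63467

f(x_0) = -13.804045, f(x_1) = 6.146754
x_2 = 3.180000 - (6.146754)·(3.180000 - 1.410000)/(6.146754 - (-13.804045)) = 2.634671; f(x_2) = -3.961278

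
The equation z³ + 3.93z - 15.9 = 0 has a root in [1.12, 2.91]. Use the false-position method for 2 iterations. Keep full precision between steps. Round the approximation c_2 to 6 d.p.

False-position update: c = (a·f(b) − b·f(a))/(f(b) − f(a)); replace the endpoint whose sign matches f(c).
f(1.120000) = -10.093472, f(2.910000) = 20.178471
step 1: c = 1.716834, f(c) = -4.092446 < 0 → new bracket [1.716834, 2.910000]
step 2: c = 1.918020, f(c) = -1.306173 < 0 → new bracket [1.918020, 2.910000]

1.918020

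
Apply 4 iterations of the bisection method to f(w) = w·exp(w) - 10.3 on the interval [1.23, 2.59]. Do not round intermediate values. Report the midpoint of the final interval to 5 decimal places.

f(1.230000) = -6.091888, f(2.590000) = 24.224108 (opposite signs)
step 1: m = 1.910000, f(m) = 2.598400 > 0 → root in [1.230000, 1.910000]
step 2: m = 1.570000, f(m) = -2.753562 < 0 → root in [1.570000, 1.910000]
step 3: m = 1.740000, f(m) = -0.386622 < 0 → root in [1.740000, 1.910000]
step 4: m = 1.825000, f(m) = 1.020101 > 0 → root in [1.740000, 1.825000]
Midpoint of [1.740000, 1.825000] = 1.782500

1.78250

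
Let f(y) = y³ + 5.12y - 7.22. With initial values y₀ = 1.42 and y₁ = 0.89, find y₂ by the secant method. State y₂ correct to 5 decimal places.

1.10303

f(y_0) = 2.913688, f(y_1) = -1.958231
y_2 = 0.890000 - (-1.958231)·(0.890000 - 1.420000)/(-1.958231 - (2.913688)) = 1.103029; f(y_2) = -0.230462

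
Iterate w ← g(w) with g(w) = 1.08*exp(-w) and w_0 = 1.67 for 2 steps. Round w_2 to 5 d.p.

0.88131

w_1 = g(1.670000) = 0.203307
w_2 = g(0.203307) = 0.881310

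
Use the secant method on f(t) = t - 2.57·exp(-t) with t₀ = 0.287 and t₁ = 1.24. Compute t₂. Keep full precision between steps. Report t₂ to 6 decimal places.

f(t_0) = -1.641815, f(t_1) = 0.496283
t_2 = 1.240000 - (0.496283)·(1.240000 - 0.287000)/(0.496283 - (-1.641815)) = 1.018795; f(t_2) = 0.090949

1.018795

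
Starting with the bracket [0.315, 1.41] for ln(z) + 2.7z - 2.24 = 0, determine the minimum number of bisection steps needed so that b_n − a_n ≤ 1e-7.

Initial width b − a = 1.41 − 0.315 = 1.095000.
After n steps the width is (b−a)/2^n; need (b−a)/2^n ≤ 1e-7.
So n ≥ log₂(1.095000/1e-7) = log₂(10950000.0000) ≈ 23.3844.
Hence n = 24.

24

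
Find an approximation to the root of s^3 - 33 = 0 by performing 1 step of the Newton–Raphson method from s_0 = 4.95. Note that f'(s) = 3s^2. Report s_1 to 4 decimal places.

s_0 = 4.950000: f = 88.287375, f' = 73.507500 → s_1 = 4.950000 - (88.287375)/(73.507500) = 3.748934

3.7489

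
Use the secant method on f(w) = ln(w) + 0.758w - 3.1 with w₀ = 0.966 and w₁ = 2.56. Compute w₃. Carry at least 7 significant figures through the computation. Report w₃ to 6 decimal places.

f(w_0) = -2.402363, f(w_1) = -0.219513
w_2 = 2.560000 - (-0.219513)·(2.560000 - 0.966000)/(-0.219513 - (-2.402363)) = 2.720296; f(w_2) = -0.037274
w_3 = 2.720296 - (-0.037274)·(2.720296 - 2.560000)/(-0.037274 - (-0.219513)) = 2.753083; f(w_3) = -0.000442

2.753083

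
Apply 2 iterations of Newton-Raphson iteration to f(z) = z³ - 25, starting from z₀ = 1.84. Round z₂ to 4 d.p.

3.0714

f'(z) = 3z²
z_0 = 1.840000: f = -18.770496, f' = 10.156800 → z_1 = 1.840000 - (-18.770496)/(10.156800) = 3.688072
z_1 = 3.688072: f = 25.164688, f' = 40.805622 → z_2 = 3.688072 - (25.164688)/(40.805622) = 3.071375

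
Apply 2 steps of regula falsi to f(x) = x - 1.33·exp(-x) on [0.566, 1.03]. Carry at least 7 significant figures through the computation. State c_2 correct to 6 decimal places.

0.676471

f(0.566000) = -0.189163, f(1.030000) = 0.555181
step 1: c = 0.683918, f(c) = 0.012753 > 0 → new bracket [0.566000, 0.683918]
step 2: c = 0.676471, f(c) = 0.000288 > 0 → new bracket [0.566000, 0.676471]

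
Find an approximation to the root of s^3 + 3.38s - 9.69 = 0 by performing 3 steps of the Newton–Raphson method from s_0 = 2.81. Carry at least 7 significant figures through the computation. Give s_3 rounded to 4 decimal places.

1.6179

f'(s) = 3s^2 + 3.38
s_0 = 2.810000: f = 21.995841, f' = 27.068300 → s_1 = 2.810000 - (21.995841)/(27.068300) = 1.997395
s_1 = 1.997395: f = 5.029973, f' = 15.348758 → s_2 = 1.997395 - (5.029973)/(15.348758) = 1.669683
s_2 = 1.669683: f = 0.608337, f' = 11.743522 → s_3 = 1.669683 - (0.608337)/(11.743522) = 1.617881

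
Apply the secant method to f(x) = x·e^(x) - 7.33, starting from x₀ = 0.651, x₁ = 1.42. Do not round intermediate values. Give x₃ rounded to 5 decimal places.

Secant update: x_(k+1) = x_k − f(x_k)·(x_k − x_(k-1))/(f(x_k) − f(x_(k-1))).
f(x_0) = -6.081735, f(x_1) = -1.455289
x_2 = 1.420000 - (-1.455289)·(1.420000 - 0.651000)/(-1.455289 - (-6.081735)) = 1.661896; f(x_2) = 1.427010
x_3 = 1.661896 - (1.427010)·(1.661896 - 1.420000)/(1.427010 - (-1.455289)) = 1.542134; f(x_3) = -0.121204

1.54213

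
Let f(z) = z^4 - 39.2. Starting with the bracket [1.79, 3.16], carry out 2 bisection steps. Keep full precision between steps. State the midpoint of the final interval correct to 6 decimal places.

f(1.790000) = -28.933743, f(3.160000) = 60.512207 (opposite signs)
step 1: m = 2.475000, f(m) = -1.676718 < 0 → root in [2.475000, 3.160000]
step 2: m = 2.817500, f(m) = 23.816706 > 0 → root in [2.475000, 2.817500]
Midpoint of [2.475000, 2.817500] = 2.646250

2.646250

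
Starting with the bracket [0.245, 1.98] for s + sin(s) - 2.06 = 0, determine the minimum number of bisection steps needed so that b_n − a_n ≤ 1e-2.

8

Initial width b − a = 1.98 − 0.245 = 1.735000.
After n steps the width is (b−a)/2^n; need (b−a)/2^n ≤ 1e-2.
So n ≥ log₂(1.735000/1e-2) = log₂(173.5000) ≈ 7.4388.
Hence n = 8.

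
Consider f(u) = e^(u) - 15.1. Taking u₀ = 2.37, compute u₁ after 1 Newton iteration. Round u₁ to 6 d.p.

f'(u) = e^(u)
u_0 = 2.370000: f = -4.402608, f' = 10.697392 → u_1 = 2.370000 - (-4.402608)/(10.697392) = 2.781559

2.781559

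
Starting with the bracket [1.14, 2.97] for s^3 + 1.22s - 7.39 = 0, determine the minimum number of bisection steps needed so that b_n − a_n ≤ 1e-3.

11

Initial width b − a = 2.97 − 1.14 = 1.830000.
After n steps the width is (b−a)/2^n; need (b−a)/2^n ≤ 1e-3.
So n ≥ log₂(1.830000/1e-3) = log₂(1830.0000) ≈ 10.8376.
Hence n = 11.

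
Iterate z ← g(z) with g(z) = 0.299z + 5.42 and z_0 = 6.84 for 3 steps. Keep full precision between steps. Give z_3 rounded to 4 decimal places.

z_1 = g(6.840000) = 7.465160
z_2 = g(7.465160) = 7.652083
z_3 = g(7.652083) = 7.707973

7.7080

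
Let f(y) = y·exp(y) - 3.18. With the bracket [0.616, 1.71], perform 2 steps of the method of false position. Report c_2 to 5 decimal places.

f(0.616000) = -2.039472, f(1.710000) = 6.274524
step 1: c = 0.884365, f(c) = -1.038560 < 0 → new bracket [0.884365, 1.710000]
step 2: c = 1.001616, f(c) = -0.452920 < 0 → new bracket [1.001616, 1.710000]

1.00162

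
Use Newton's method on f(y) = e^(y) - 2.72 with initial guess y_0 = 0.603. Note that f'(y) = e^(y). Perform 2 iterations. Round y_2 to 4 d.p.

1.0046

y_0 = 0.603000: f = -0.892407, f' = 1.827593 → y_1 = 0.603000 - (-0.892407)/(1.827593) = 1.091296
y_1 = 1.091296: f = 0.258131, f' = 2.978131 → y_2 = 1.091296 - (0.258131)/(2.978131) = 1.004620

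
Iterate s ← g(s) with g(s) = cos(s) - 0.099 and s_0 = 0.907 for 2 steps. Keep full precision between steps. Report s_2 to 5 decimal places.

s_1 = g(0.907000) = 0.517111
s_2 = g(0.517111) = 0.770251

0.77025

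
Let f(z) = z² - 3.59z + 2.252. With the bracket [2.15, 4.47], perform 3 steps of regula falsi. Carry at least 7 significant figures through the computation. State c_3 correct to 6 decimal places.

2.692742

f(2.150000) = -0.844000, f(4.470000) = 6.185600
step 1: c = 2.428548, f(c) = -0.568642 < 0 → new bracket [2.428548, 4.470000]
step 2: c = 2.600418, f(c) = -0.321326 < 0 → new bracket [2.600418, 4.470000]
step 3: c = 2.692742, f(c) = -0.164084 < 0 → new bracket [2.692742, 4.470000]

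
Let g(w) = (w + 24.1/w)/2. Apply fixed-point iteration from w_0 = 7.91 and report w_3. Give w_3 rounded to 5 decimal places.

4.90926

w_1 = g(7.910000) = 5.478388
w_2 = g(5.478388) = 4.938746
w_3 = g(4.938746) = 4.909264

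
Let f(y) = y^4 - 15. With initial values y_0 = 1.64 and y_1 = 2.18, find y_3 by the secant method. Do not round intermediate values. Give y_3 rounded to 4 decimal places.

f(y_0) = -7.766052, f(y_1) = 7.585306
y_2 = 2.180000 - (7.585306)·(2.180000 - 1.640000)/(7.585306 - (-7.766052)) = 1.913179; f(y_2) = -1.602542
y_3 = 1.913179 - (-1.602542)·(1.913179 - 2.180000)/(-1.602542 - (7.585306)) = 1.959718; f(y_3) = -0.250606

1.9597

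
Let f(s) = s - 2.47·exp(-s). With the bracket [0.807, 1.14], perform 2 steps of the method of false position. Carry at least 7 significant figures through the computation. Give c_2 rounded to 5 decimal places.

f(0.807000) = -0.295101, f(1.140000) = 0.350047
step 1: c = 0.959319, f(c) = 0.012930 > 0 → new bracket [0.807000, 0.959319]
step 2: c = 0.952926, f(c) = 0.000466 > 0 → new bracket [0.807000, 0.952926]

0.95293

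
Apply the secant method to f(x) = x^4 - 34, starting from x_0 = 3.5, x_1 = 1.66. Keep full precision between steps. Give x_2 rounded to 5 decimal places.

2.00104

f(x_0) = 116.062500, f(x_1) = -26.406669
x_2 = 1.660000 - (-26.406669)·(1.660000 - 3.500000)/(-26.406669 - (116.062500)) = 2.001044; f(x_2) = -17.966562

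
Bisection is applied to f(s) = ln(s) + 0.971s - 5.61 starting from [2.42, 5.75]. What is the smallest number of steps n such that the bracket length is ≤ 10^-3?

12

Initial width b − a = 5.75 − 2.42 = 3.330000.
After n steps the width is (b−a)/2^n; need (b−a)/2^n ≤ 10^-3.
So n ≥ log₂(3.330000/10^-3) = log₂(3330.0000) ≈ 11.7013.
Hence n = 12.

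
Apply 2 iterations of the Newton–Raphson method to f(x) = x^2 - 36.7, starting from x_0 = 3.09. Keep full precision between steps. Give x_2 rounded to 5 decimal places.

6.19381

f'(x) = 2x
x_0 = 3.090000: f = -27.151900, f' = 6.180000 → x_1 = 3.090000 - (-27.151900)/(6.180000) = 7.483511
x_1 = 7.483511: f = 19.302942, f' = 14.967023 → x_2 = 7.483511 - (19.302942)/(14.967023) = 6.193813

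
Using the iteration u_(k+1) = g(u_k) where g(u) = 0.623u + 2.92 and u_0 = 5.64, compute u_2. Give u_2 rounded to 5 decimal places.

6.92821

u_1 = g(5.640000) = 6.433720
u_2 = g(6.433720) = 6.928208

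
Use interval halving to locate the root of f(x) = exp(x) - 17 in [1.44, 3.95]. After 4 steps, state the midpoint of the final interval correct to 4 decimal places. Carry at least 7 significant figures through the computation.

f(1.440000) = -12.779304, f(3.950000) = 34.935367 (opposite signs)
step 1: m = 2.695000, f(m) = -2.194481 < 0 → root in [2.695000, 3.950000]
step 2: m = 3.322500, f(m) = 10.729588 > 0 → root in [2.695000, 3.322500]
step 3: m = 3.008750, f(m) = 3.262057 > 0 → root in [2.695000, 3.008750]
step 4: m = 2.851875, f(m) = 0.320227 > 0 → root in [2.695000, 2.851875]
Midpoint of [2.695000, 2.851875] = 2.773438

2.7734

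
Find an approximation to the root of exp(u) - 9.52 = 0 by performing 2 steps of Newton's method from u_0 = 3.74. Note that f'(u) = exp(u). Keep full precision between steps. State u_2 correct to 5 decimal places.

u_0 = 3.740000: f = 32.577990, f' = 42.097990 → u_1 = 3.740000 - (32.577990)/(42.097990) = 2.966139
u_1 = 2.966139: f = 9.896808, f' = 19.416808 → u_2 = 2.966139 - (9.896808)/(19.416808) = 2.456436

2.45644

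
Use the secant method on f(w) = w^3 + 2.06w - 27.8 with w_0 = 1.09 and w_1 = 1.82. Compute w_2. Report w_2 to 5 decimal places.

3.92927

f(w_0) = -24.259571, f(w_1) = -18.022232
w_2 = 1.820000 - (-18.022232)·(1.820000 - 1.090000)/(-18.022232 - (-24.259571)) = 3.929270; f(w_2) = 40.958914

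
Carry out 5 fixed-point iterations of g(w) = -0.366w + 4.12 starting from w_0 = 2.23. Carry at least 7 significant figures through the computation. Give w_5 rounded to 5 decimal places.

3.02127

w_1 = g(2.230000) = 3.303820
w_2 = g(3.303820) = 2.910802
w_3 = g(2.910802) = 3.054647
w_4 = g(3.054647) = 3.001999
w_5 = g(3.001999) = 3.021268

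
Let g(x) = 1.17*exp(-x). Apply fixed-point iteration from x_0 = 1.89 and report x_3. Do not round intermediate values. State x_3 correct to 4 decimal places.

x_1 = g(1.890000) = 0.176754
x_2 = g(0.176754) = 0.980443
x_3 = g(0.980443) = 0.438919

0.4389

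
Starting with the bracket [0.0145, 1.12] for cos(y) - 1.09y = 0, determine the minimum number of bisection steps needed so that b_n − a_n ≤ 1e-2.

Initial width b − a = 1.12 − 0.0145 = 1.105500.
After n steps the width is (b−a)/2^n; need (b−a)/2^n ≤ 1e-2.
So n ≥ log₂(1.105500/1e-2) = log₂(110.5500) ≈ 6.7886.
Hence n = 7.

7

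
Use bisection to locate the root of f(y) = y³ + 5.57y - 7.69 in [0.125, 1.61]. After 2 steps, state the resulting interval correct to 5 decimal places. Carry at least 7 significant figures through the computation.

f(0.125000) = -6.991797, f(1.610000) = 5.450981 (opposite signs)
step 1: m = 0.867500, f(m) = -2.205182 < 0 → root in [0.867500, 1.610000]
step 2: m = 1.238750, f(m) = 1.110701 > 0 → root in [0.867500, 1.238750]

[0.86750, 1.23875]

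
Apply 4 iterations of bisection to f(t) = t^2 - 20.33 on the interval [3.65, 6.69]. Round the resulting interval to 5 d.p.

f(3.650000) = -7.007500, f(6.690000) = 24.426100 (opposite signs)
step 1: m = 5.170000, f(m) = 6.398900 > 0 → root in [3.650000, 5.170000]
step 2: m = 4.410000, f(m) = -0.881900 < 0 → root in [4.410000, 5.170000]
step 3: m = 4.790000, f(m) = 2.614100 > 0 → root in [4.410000, 4.790000]
step 4: m = 4.600000, f(m) = 0.830000 > 0 → root in [4.410000, 4.600000]

[4.41000, 4.60000]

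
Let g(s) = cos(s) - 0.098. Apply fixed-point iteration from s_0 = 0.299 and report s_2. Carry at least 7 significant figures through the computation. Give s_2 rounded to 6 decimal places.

0.556231

s_1 = g(0.299000) = 0.857632
s_2 = g(0.857632) = 0.556231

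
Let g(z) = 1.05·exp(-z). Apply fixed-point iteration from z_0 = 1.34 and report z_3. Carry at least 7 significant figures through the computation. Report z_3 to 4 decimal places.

z_1 = g(1.340000) = 0.274938
z_2 = g(0.274938) = 0.797600
z_3 = g(0.797600) = 0.472929

0.4729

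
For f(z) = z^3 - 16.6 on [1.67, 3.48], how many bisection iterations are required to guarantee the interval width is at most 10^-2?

8

Initial width b − a = 3.48 − 1.67 = 1.810000.
After n steps the width is (b−a)/2^n; need (b−a)/2^n ≤ 10^-2.
So n ≥ log₂(1.810000/10^-2) = log₂(181.0000) ≈ 7.4998.
Hence n = 8.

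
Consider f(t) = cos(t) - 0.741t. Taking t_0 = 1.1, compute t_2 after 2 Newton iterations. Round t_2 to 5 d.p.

Newton update: t ← t − f(t)/f'(t).
f'(t) = -sin(t) - 0.741
t_0 = 1.100000: f = -0.361504, f' = -1.632207 → t_1 = 1.100000 - (-0.361504)/(-1.632207) = 0.878518
t_1 = 0.878518: f = -0.012690, f' = -1.510794 → t_2 = 0.878518 - (-0.012690)/(-1.510794) = 0.870119

0.87012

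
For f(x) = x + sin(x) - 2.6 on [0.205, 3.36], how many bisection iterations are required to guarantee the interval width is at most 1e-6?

22

Initial width b − a = 3.36 − 0.205 = 3.155000.
After n steps the width is (b−a)/2^n; need (b−a)/2^n ≤ 1e-6.
So n ≥ log₂(3.155000/1e-6) = log₂(3155000.0000) ≈ 21.5892.
Hence n = 22.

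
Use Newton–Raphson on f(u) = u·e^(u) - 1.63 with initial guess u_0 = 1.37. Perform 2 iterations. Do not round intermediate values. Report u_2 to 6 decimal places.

0.790390

f'(u) = (u + 1)·e^(u)
u_0 = 1.370000: f = 3.761430, f' = 9.326781 → u_1 = 1.370000 - (3.761430)/(9.326781) = 0.966706
u_1 = 0.966706: f = 0.911733, f' = 5.171004 → u_2 = 0.966706 - (0.911733)/(5.171004) = 0.790390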